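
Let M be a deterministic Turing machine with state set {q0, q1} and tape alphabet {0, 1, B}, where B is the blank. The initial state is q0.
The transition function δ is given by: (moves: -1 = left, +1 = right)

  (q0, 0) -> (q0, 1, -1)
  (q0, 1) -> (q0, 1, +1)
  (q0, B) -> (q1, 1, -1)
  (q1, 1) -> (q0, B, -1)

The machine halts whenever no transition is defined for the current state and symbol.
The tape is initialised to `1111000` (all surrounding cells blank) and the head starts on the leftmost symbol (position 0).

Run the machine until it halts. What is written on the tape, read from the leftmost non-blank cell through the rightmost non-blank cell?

1B1111111

state=q0 head=0 tape=BB[1]111000B   (q0,1)→(q0,1,+1)
state=q0 head=1 tape=BB1[1]11000B   (q0,1)→(q0,1,+1)
state=q0 head=2 tape=BB11[1]1000B   (q0,1)→(q0,1,+1)
state=q0 head=3 tape=BB111[1]000B   (q0,1)→(q0,1,+1)
state=q0 head=4 tape=BB1111[0]00B   (q0,0)→(q0,1,-1)
state=q0 head=3 tape=BB111[1]100B   (q0,1)→(q0,1,+1)
state=q0 head=4 tape=BB1111[1]00B   (q0,1)→(q0,1,+1)
state=q0 head=5 tape=BB11111[0]0B   (q0,0)→(q0,1,-1)
state=q0 head=4 tape=BB1111[1]10B   (q0,1)→(q0,1,+1)
state=q0 head=5 tape=BB11111[1]0B   (q0,1)→(q0,1,+1)
state=q0 head=6 tape=BB111111[0]B   (q0,0)→(q0,1,-1)
state=q0 head=5 tape=BB11111[1]1B   (q0,1)→(q0,1,+1)
state=q0 head=6 tape=BB111111[1]B   (q0,1)→(q0,1,+1)
state=q0 head=7 tape=BB1111111[B]   (q0,B)→(q1,1,-1)
state=q1 head=6 tape=BB111111[1]1   (q1,1)→(q0,B,-1)
state=q0 head=5 tape=BB11111[1]B1   (q0,1)→(q0,1,+1)
state=q0 head=6 tape=BB111111[B]1   (q0,B)→(q1,1,-1)
state=q1 head=5 tape=BB11111[1]11   (q1,1)→(q0,B,-1)
state=q0 head=4 tape=BB1111[1]B11   (q0,1)→(q0,1,+1)
state=q0 head=5 tape=BB11111[B]11   (q0,B)→(q1,1,-1)
state=q1 head=4 tape=BB1111[1]111   (q1,1)→(q0,B,-1)
state=q0 head=3 tape=BB111[1]B111   (q0,1)→(q0,1,+1)
state=q0 head=4 tape=BB1111[B]111   (q0,B)→(q1,1,-1)
state=q1 head=3 tape=BB111[1]1111   (q1,1)→(q0,B,-1)
state=q0 head=2 tape=BB11[1]B1111   (q0,1)→(q0,1,+1)
state=q0 head=3 tape=BB111[B]1111   (q0,B)→(q1,1,-1)
state=q1 head=2 tape=BB11[1]11111   (q1,1)→(q0,B,-1)
state=q0 head=1 tape=BB1[1]B11111   (q0,1)→(q0,1,+1)
state=q0 head=2 tape=BB11[B]11111   (q0,B)→(q1,1,-1)
state=q1 head=1 tape=BB1[1]111111   (q1,1)→(q0,B,-1)
state=q0 head=0 tape=BB[1]B111111   (q0,1)→(q0,1,+1)
state=q0 head=1 tape=BB1[B]111111   (q0,B)→(q1,1,-1)
state=q1 head=0 tape=BB[1]1111111   (q1,1)→(q0,B,-1)
state=q0 head=-1 tape=B[B]B1111111   (q0,B)→(q1,1,-1)
state=q1 head=-2 tape=[B]1B1111111
The non-blank tape span at halt is 1B1111111.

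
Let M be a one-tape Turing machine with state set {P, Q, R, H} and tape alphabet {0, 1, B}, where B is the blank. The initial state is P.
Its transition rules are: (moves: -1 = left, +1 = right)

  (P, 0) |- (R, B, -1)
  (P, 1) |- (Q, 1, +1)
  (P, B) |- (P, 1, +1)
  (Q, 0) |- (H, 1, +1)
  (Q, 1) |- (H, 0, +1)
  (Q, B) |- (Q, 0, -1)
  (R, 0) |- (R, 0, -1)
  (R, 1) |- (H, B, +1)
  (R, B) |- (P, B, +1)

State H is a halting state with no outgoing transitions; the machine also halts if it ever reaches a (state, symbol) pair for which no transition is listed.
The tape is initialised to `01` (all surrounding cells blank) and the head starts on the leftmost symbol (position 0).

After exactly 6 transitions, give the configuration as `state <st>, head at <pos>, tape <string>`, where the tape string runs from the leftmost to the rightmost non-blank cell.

state H, head at 2, tape 100

state=P head=0 tape=B[0]1B   (P,0)→(R,B,-1)
state=R head=-1 tape=[B]B1B   (R,B)→(P,B,+1)
state=P head=0 tape=B[B]1B   (P,B)→(P,1,+1)
state=P head=1 tape=B1[1]B   (P,1)→(Q,1,+1)
state=Q head=2 tape=B11[B]   (Q,B)→(Q,0,-1)
state=Q head=1 tape=B1[1]0   (Q,1)→(H,0,+1)
state=H head=2 tape=B10[0]
After 6 steps: state H, head at 2, tape 100.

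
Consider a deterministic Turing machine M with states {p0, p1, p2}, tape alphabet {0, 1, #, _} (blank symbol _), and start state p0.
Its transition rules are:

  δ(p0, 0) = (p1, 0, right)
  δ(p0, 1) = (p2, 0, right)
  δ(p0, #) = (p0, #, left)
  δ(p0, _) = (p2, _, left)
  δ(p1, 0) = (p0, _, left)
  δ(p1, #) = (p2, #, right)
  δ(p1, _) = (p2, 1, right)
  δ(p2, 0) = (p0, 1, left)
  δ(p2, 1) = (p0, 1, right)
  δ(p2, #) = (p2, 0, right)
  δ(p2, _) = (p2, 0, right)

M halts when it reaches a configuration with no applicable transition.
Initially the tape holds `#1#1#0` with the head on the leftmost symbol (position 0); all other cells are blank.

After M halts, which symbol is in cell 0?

p0 | __[#]1#1#0   read # → write #, move left, go to p0
p0 | _[_]#1#1#0   read _ → write _, move left, go to p2
p2 | [_]_#1#1#0   read _ → write 0, move right, go to p2
p2 | 0[_]#1#1#0   read _ → write 0, move right, go to p2
p2 | 00[#]1#1#0   read # → write 0, move right, go to p2
p2 | 000[1]#1#0   read 1 → write 1, move right, go to p0
p0 | 0001[#]1#0   read # → write #, move left, go to p0
p0 | 000[1]#1#0   read 1 → write 0, move right, go to p2
p2 | 0000[#]1#0   read # → write 0, move right, go to p2
p2 | 00000[1]#0   read 1 → write 1, move right, go to p0
p0 | 000001[#]0   read # → write #, move left, go to p0
p0 | 00000[1]#0   read 1 → write 0, move right, go to p2
p2 | 000000[#]0   read # → write 0, move right, go to p2
p2 | 0000000[0]   read 0 → write 1, move left, go to p0
p0 | 000000[0]1   read 0 → write 0, move right, go to p1
p1 | 0000000[1]
Cell 0 holds 0 when M halts.

0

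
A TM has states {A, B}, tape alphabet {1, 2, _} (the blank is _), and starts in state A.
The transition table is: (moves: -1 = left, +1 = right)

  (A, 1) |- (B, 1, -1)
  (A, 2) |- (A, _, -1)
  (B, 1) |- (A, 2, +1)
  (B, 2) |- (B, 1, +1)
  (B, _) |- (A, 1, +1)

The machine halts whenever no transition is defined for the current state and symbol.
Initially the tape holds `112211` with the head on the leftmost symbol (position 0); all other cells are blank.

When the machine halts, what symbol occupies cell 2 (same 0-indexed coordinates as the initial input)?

A | _[1]12211   read 1 → write 1, move -1, go to B
B | [_]112211   read _ → write 1, move +1, go to A
A | 1[1]12211   read 1 → write 1, move -1, go to B
B | [1]112211   read 1 → write 2, move +1, go to A
A | 2[1]12211   read 1 → write 1, move -1, go to B
B | [2]112211   read 2 → write 1, move +1, go to B
B | 1[1]12211   read 1 → write 2, move +1, go to A
A | 12[1]2211   read 1 → write 1, move -1, go to B
B | 1[2]12211   read 2 → write 1, move +1, go to B
B | 11[1]2211   read 1 → write 2, move +1, go to A
A | 112[2]211   read 2 → write _, move -1, go to A
A | 11[2]_211   read 2 → write _, move -1, go to A
A | 1[1]__211   read 1 → write 1, move -1, go to B
B | [1]1__211   read 1 → write 2, move +1, go to A
A | 2[1]__211   read 1 → write 1, move -1, go to B
B | [2]1__211   read 2 → write 1, move +1, go to B
B | 1[1]__211   read 1 → write 2, move +1, go to A
A | 12[_]_211
Cell 2 holds _ when M halts.

_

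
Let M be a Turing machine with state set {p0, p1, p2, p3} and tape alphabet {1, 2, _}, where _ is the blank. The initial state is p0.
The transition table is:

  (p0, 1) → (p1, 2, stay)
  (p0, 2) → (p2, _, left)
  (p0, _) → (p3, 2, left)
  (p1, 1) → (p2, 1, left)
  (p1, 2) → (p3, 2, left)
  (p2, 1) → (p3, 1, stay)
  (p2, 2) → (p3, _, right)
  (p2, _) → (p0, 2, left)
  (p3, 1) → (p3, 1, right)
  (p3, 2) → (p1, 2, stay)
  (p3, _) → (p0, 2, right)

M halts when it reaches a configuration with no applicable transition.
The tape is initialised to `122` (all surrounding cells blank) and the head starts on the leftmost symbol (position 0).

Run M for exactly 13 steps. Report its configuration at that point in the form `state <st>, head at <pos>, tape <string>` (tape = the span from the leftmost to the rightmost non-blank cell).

p0 | _[1]22_   read 1 → write 2, move stay, go to p1
p1 | _[2]22_   read 2 → write 2, move left, go to p3
p3 | [_]222_   read _ → write 2, move right, go to p0
p0 | 2[2]22_   read 2 → write _, move left, go to p2
p2 | [2]_22_   read 2 → write _, move right, go to p3
p3 | _[_]22_   read _ → write 2, move right, go to p0
p0 | _2[2]2_   read 2 → write _, move left, go to p2
p2 | _[2]_2_   read 2 → write _, move right, go to p3
p3 | __[_]2_   read _ → write 2, move right, go to p0
p0 | __2[2]_   read 2 → write _, move left, go to p2
p2 | __[2]__   read 2 → write _, move right, go to p3
p3 | ___[_]_   read _ → write 2, move right, go to p0
p0 | ___2[_]   read _ → write 2, move left, go to p3
p3 | ___[2]2
After 13 steps: state p3, head at 2, tape 22.

state p3, head at 2, tape 22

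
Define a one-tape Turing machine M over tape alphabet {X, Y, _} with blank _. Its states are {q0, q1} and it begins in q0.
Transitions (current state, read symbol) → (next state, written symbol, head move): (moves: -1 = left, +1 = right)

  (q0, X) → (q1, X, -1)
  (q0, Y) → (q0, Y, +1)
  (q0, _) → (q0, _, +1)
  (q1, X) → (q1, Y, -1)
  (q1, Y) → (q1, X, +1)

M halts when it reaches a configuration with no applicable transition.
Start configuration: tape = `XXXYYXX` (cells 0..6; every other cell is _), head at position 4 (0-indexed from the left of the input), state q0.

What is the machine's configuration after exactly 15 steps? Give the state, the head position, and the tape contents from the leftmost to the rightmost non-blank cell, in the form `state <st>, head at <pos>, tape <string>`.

state q1, head at -1, tape YYYYYYY

state=q0 head=4 tape=_XXXY[Y]XX   (q0,Y)→(q0,Y,+1)
state=q0 head=5 tape=_XXXYY[X]X   (q0,X)→(q1,X,-1)
state=q1 head=4 tape=_XXXY[Y]XX   (q1,Y)→(q1,X,+1)
state=q1 head=5 tape=_XXXYX[X]X   (q1,X)→(q1,Y,-1)
state=q1 head=4 tape=_XXXY[X]YX   (q1,X)→(q1,Y,-1)
state=q1 head=3 tape=_XXX[Y]YYX   (q1,Y)→(q1,X,+1)
state=q1 head=4 tape=_XXXX[Y]YX   (q1,Y)→(q1,X,+1)
state=q1 head=5 tape=_XXXXX[Y]X   (q1,Y)→(q1,X,+1)
state=q1 head=6 tape=_XXXXXX[X]   (q1,X)→(q1,Y,-1)
state=q1 head=5 tape=_XXXXX[X]Y   (q1,X)→(q1,Y,-1)
state=q1 head=4 tape=_XXXX[X]YY   (q1,X)→(q1,Y,-1)
state=q1 head=3 tape=_XXX[X]YYY   (q1,X)→(q1,Y,-1)
state=q1 head=2 tape=_XX[X]YYYY   (q1,X)→(q1,Y,-1)
state=q1 head=1 tape=_X[X]YYYYY   (q1,X)→(q1,Y,-1)
state=q1 head=0 tape=_[X]YYYYYY   (q1,X)→(q1,Y,-1)
state=q1 head=-1 tape=[_]YYYYYYY
After 15 steps: state q1, head at -1, tape YYYYYYY.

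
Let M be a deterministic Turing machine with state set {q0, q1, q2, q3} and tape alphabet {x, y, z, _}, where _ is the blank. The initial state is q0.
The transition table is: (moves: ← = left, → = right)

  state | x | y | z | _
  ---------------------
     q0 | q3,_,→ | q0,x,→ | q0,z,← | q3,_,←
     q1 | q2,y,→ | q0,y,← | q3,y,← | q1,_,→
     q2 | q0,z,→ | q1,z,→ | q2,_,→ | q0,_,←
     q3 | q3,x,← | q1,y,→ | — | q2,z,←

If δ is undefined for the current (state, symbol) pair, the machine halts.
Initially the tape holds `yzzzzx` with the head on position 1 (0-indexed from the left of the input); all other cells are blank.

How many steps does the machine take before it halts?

4

state=q0 head=1 tape=y[z]zzzx   (q0,z)→(q0,z,←)
state=q0 head=0 tape=[y]zzzzx   (q0,y)→(q0,x,→)
state=q0 head=1 tape=x[z]zzzx   (q0,z)→(q0,z,←)
state=q0 head=0 tape=[x]zzzzx   (q0,x)→(q3,_,→)
state=q3 head=1 tape=_[z]zzzx
M halts after 4 transitions.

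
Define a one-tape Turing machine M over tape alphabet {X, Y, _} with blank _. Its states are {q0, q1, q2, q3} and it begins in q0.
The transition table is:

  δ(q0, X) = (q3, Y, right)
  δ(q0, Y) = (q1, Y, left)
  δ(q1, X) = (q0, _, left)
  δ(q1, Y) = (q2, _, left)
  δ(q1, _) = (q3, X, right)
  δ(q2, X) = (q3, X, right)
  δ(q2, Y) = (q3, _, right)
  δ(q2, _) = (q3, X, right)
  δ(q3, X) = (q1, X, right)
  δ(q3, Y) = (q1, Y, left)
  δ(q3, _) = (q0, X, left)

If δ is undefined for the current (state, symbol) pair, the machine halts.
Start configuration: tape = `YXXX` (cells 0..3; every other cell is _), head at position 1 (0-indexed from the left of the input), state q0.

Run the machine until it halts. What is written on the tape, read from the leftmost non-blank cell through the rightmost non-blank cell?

XYX

state=q0 head=1 tape=Y[X]XX   (q0,X)→(q3,Y,right)
state=q3 head=2 tape=YY[X]X   (q3,X)→(q1,X,right)
state=q1 head=3 tape=YYX[X]   (q1,X)→(q0,_,left)
state=q0 head=2 tape=YY[X]_   (q0,X)→(q3,Y,right)
state=q3 head=3 tape=YYY[_]   (q3,_)→(q0,X,left)
state=q0 head=2 tape=YY[Y]X   (q0,Y)→(q1,Y,left)
state=q1 head=1 tape=Y[Y]YX   (q1,Y)→(q2,_,left)
state=q2 head=0 tape=[Y]_YX   (q2,Y)→(q3,_,right)
state=q3 head=1 tape=_[_]YX   (q3,_)→(q0,X,left)
state=q0 head=0 tape=[_]XYX
The non-blank tape span at halt is XYX.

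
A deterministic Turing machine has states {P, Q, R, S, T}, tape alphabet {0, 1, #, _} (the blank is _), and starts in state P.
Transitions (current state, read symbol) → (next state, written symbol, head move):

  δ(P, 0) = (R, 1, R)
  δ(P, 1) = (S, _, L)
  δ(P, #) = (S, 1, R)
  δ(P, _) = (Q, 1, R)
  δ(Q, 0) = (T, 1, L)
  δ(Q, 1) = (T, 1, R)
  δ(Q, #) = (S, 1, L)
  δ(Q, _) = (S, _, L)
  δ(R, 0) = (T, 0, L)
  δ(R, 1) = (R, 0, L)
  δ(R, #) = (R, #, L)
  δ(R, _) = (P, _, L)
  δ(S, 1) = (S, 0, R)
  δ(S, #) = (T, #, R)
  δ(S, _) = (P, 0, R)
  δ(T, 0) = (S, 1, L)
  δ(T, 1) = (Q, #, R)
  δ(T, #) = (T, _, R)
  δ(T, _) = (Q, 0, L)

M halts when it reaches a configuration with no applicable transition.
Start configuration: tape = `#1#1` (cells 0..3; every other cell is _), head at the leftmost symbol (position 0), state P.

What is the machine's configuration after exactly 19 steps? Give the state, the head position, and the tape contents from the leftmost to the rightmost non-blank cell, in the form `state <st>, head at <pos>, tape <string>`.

P | [#]1#1__   read # → write 1, move R, go to S
S | 1[1]#1__   read 1 → write 0, move R, go to S
S | 10[#]1__   read # → write #, move R, go to T
T | 10#[1]__   read 1 → write #, move R, go to Q
Q | 10##[_]_   read _ → write _, move L, go to S
S | 10#[#]__   read # → write #, move R, go to T
T | 10##[_]_   read _ → write 0, move L, go to Q
Q | 10#[#]0_   read # → write 1, move L, go to S
S | 10[#]10_   read # → write #, move R, go to T
T | 10#[1]0_   read 1 → write #, move R, go to Q
Q | 10##[0]_   read 0 → write 1, move L, go to T
T | 10#[#]1_   read # → write _, move R, go to T
T | 10#_[1]_   read 1 → write #, move R, go to Q
Q | 10#_#[_]   read _ → write _, move L, go to S
S | 10#_[#]_   read # → write #, move R, go to T
T | 10#_#[_]   read _ → write 0, move L, go to Q
Q | 10#_[#]0   read # → write 1, move L, go to S
S | 10#[_]10   read _ → write 0, move R, go to P
P | 10#0[1]0   read 1 → write _, move L, go to S
S | 10#[0]_0
After 19 steps: state S, head at 3, tape 10#0_0.

state S, head at 3, tape 10#0_0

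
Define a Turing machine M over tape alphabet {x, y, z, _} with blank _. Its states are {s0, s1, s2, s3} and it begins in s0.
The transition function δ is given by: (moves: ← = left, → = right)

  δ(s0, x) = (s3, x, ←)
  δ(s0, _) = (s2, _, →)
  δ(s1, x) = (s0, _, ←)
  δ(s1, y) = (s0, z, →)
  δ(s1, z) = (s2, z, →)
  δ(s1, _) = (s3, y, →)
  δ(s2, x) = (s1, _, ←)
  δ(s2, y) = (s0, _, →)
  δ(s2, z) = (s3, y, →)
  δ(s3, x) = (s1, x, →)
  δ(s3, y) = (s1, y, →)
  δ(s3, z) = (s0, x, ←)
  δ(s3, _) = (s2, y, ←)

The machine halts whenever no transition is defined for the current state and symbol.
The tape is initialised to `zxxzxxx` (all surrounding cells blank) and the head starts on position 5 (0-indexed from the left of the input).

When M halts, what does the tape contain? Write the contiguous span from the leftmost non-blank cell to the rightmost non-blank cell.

yx_xx_x

s0 | _zxxzx[x]x   read x → write x, move ←, go to s3
s3 | _zxxz[x]xx   read x → write x, move →, go to s1
s1 | _zxxzx[x]x   read x → write _, move ←, go to s0
s0 | _zxxz[x]_x   read x → write x, move ←, go to s3
s3 | _zxx[z]x_x   read z → write x, move ←, go to s0
s0 | _zx[x]xx_x   read x → write x, move ←, go to s3
s3 | _z[x]xxx_x   read x → write x, move →, go to s1
s1 | _zx[x]xx_x   read x → write _, move ←, go to s0
s0 | _z[x]_xx_x   read x → write x, move ←, go to s3
s3 | _[z]x_xx_x   read z → write x, move ←, go to s0
s0 | [_]xx_xx_x   read _ → write _, move →, go to s2
s2 | _[x]x_xx_x   read x → write _, move ←, go to s1
s1 | [_]_x_xx_x   read _ → write y, move →, go to s3
s3 | y[_]x_xx_x   read _ → write y, move ←, go to s2
s2 | [y]yx_xx_x   read y → write _, move →, go to s0
s0 | _[y]x_xx_x
The non-blank tape span at halt is yx_xx_x.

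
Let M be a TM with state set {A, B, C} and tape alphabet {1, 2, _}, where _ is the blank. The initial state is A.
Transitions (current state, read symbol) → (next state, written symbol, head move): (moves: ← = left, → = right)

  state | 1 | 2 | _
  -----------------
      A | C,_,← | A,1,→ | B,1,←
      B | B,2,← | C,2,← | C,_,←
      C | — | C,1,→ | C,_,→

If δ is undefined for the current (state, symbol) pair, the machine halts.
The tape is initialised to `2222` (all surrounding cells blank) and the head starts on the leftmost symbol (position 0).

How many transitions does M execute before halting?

16

A | __[2]222_   read 2 → write 1, move →, go to A
A | __1[2]22_   read 2 → write 1, move →, go to A
A | __11[2]2_   read 2 → write 1, move →, go to A
A | __111[2]_   read 2 → write 1, move →, go to A
A | __1111[_]   read _ → write 1, move ←, go to B
B | __111[1]1   read 1 → write 2, move ←, go to B
B | __11[1]21   read 1 → write 2, move ←, go to B
B | __1[1]221   read 1 → write 2, move ←, go to B
B | __[1]2221   read 1 → write 2, move ←, go to B
B | _[_]22221   read _ → write _, move ←, go to C
C | [_]_22221   read _ → write _, move →, go to C
C | _[_]22221   read _ → write _, move →, go to C
C | __[2]2221   read 2 → write 1, move →, go to C
C | __1[2]221   read 2 → write 1, move →, go to C
C | __11[2]21   read 2 → write 1, move →, go to C
C | __111[2]1   read 2 → write 1, move →, go to C
C | __1111[1]
M halts after 16 transitions.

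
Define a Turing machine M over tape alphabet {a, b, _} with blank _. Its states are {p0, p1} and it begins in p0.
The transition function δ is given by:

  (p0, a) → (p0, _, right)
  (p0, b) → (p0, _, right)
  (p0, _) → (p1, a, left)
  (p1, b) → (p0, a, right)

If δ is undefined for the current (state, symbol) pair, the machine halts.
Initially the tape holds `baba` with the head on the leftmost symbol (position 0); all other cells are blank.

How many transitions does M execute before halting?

5

p0 | [b]aba_   read b → write _, move right, go to p0
p0 | _[a]ba_   read a → write _, move right, go to p0
p0 | __[b]a_   read b → write _, move right, go to p0
p0 | ___[a]_   read a → write _, move right, go to p0
p0 | ____[_]   read _ → write a, move left, go to p1
p1 | ___[_]a
M halts after 5 transitions.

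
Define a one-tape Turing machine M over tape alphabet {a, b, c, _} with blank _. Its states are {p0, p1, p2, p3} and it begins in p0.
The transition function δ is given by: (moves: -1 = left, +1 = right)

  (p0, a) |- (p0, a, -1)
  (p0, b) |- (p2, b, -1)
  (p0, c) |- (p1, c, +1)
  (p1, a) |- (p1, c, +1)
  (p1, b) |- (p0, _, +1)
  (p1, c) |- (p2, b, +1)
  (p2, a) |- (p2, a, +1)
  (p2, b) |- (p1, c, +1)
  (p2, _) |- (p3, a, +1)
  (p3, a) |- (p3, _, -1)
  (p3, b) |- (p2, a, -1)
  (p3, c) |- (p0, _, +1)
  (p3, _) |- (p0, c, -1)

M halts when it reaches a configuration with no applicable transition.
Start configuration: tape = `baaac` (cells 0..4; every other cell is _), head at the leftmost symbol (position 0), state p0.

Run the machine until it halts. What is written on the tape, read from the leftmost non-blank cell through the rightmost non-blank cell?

aaaaac

p0 | _[b]aaac   read b → write b, move -1, go to p2
p2 | [_]baaac   read _ → write a, move +1, go to p3
p3 | a[b]aaac   read b → write a, move -1, go to p2
p2 | [a]aaaac   read a → write a, move +1, go to p2
p2 | a[a]aaac   read a → write a, move +1, go to p2
p2 | aa[a]aac   read a → write a, move +1, go to p2
p2 | aaa[a]ac   read a → write a, move +1, go to p2
p2 | aaaa[a]c   read a → write a, move +1, go to p2
p2 | aaaaa[c]
The non-blank tape span at halt is aaaaac.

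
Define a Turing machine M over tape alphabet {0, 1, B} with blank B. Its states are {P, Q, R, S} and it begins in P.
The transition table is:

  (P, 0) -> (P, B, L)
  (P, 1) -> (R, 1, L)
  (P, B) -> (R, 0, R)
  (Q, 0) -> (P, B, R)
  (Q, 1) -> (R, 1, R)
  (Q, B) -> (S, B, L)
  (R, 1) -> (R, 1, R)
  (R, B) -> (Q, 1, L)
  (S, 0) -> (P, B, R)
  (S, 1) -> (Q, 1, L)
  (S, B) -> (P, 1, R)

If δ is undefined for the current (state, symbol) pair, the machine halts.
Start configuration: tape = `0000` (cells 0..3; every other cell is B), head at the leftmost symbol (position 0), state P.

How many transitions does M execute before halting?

state=P head=0 tape=BBB[0]000   (P,0)→(P,B,L)
state=P head=-1 tape=BB[B]B000   (P,B)→(R,0,R)
state=R head=0 tape=BB0[B]000   (R,B)→(Q,1,L)
state=Q head=-1 tape=BB[0]1000   (Q,0)→(P,B,R)
state=P head=0 tape=BBB[1]000   (P,1)→(R,1,L)
state=R head=-1 tape=BB[B]1000   (R,B)→(Q,1,L)
state=Q head=-2 tape=B[B]11000   (Q,B)→(S,B,L)
state=S head=-3 tape=[B]B11000   (S,B)→(P,1,R)
state=P head=-2 tape=1[B]11000   (P,B)→(R,0,R)
state=R head=-1 tape=10[1]1000   (R,1)→(R,1,R)
state=R head=0 tape=101[1]000   (R,1)→(R,1,R)
state=R head=1 tape=1011[0]00
M halts after 11 transitions.

11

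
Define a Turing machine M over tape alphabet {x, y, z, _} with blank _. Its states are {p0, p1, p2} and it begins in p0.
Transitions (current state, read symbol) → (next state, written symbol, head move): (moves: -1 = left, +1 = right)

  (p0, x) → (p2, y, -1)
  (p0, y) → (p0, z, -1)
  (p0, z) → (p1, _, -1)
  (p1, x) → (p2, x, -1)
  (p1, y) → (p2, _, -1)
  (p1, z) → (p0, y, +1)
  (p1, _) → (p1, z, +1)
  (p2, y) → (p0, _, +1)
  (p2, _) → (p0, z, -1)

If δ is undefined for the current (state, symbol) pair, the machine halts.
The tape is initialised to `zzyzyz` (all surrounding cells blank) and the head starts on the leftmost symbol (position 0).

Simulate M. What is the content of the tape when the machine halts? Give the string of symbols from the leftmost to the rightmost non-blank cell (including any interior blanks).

p0 | _[z]zyzyz   read z → write _, move -1, go to p1
p1 | [_]_zyzyz   read _ → write z, move +1, go to p1
p1 | z[_]zyzyz   read _ → write z, move +1, go to p1
p1 | zz[z]yzyz   read z → write y, move +1, go to p0
p0 | zzy[y]zyz   read y → write z, move -1, go to p0
p0 | zz[y]zzyz   read y → write z, move -1, go to p0
p0 | z[z]zzzyz   read z → write _, move -1, go to p1
p1 | [z]_zzzyz   read z → write y, move +1, go to p0
p0 | y[_]zzzyz
The non-blank tape span at halt is y_zzzyz.

y_zzzyz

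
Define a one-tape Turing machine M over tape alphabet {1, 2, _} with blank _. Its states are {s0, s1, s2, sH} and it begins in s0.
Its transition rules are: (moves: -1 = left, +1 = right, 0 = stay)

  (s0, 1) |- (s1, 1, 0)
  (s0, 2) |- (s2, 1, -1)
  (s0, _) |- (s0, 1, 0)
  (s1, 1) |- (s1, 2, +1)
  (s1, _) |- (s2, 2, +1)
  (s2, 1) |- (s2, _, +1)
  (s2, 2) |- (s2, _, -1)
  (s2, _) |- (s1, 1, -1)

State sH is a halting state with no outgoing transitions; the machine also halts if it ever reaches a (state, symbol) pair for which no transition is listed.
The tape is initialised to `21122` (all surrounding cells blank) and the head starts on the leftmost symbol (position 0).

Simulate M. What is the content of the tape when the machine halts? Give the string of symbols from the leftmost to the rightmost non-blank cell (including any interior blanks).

s0 | __[2]1122   read 2 → write 1, move -1, go to s2
s2 | _[_]11122   read _ → write 1, move -1, go to s1
s1 | [_]111122   read _ → write 2, move +1, go to s2
s2 | 2[1]11122   read 1 → write _, move +1, go to s2
s2 | 2_[1]1122   read 1 → write _, move +1, go to s2
s2 | 2__[1]122   read 1 → write _, move +1, go to s2
s2 | 2___[1]22   read 1 → write _, move +1, go to s2
s2 | 2____[2]2   read 2 → write _, move -1, go to s2
s2 | 2___[_]_2   read _ → write 1, move -1, go to s1
s1 | 2__[_]1_2   read _ → write 2, move +1, go to s2
s2 | 2__2[1]_2   read 1 → write _, move +1, go to s2
s2 | 2__2_[_]2   read _ → write 1, move -1, go to s1
s1 | 2__2[_]12   read _ → write 2, move +1, go to s2
s2 | 2__22[1]2   read 1 → write _, move +1, go to s2
s2 | 2__22_[2]   read 2 → write _, move -1, go to s2
s2 | 2__22[_]_   read _ → write 1, move -1, go to s1
s1 | 2__2[2]1_
The non-blank tape span at halt is 2__221.

2__221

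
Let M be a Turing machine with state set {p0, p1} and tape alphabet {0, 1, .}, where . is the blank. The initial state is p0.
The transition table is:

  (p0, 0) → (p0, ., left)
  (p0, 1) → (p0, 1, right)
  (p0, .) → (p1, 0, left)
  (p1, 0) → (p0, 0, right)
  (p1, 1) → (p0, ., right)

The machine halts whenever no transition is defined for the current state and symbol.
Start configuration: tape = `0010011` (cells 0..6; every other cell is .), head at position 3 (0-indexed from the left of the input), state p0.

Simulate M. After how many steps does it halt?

state=p0 head=3 tape=..001[0]011   (p0,0)→(p0,.,left)
state=p0 head=2 tape=..00[1].011   (p0,1)→(p0,1,right)
state=p0 head=3 tape=..001[.]011   (p0,.)→(p1,0,left)
state=p1 head=2 tape=..00[1]0011   (p1,1)→(p0,.,right)
state=p0 head=3 tape=..00.[0]011   (p0,0)→(p0,.,left)
state=p0 head=2 tape=..00[.].011   (p0,.)→(p1,0,left)
state=p1 head=1 tape=..0[0]0.011   (p1,0)→(p0,0,right)
state=p0 head=2 tape=..00[0].011   (p0,0)→(p0,.,left)
state=p0 head=1 tape=..0[0]..011   (p0,0)→(p0,.,left)
state=p0 head=0 tape=..[0]...011   (p0,0)→(p0,.,left)
state=p0 head=-1 tape=.[.]....011   (p0,.)→(p1,0,left)
state=p1 head=-2 tape=[.]0....011
M halts after 11 transitions.

11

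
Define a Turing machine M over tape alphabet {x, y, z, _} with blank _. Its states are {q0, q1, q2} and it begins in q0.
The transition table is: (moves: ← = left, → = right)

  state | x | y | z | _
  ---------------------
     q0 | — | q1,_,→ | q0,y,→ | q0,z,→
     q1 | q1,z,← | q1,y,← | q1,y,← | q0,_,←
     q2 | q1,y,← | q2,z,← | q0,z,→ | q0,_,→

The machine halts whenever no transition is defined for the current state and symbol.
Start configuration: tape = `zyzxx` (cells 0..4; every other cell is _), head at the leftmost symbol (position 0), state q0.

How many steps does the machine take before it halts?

q0 | [z]yzxx   read z → write y, move →, go to q0
q0 | y[y]zxx   read y → write _, move →, go to q1
q1 | y_[z]xx   read z → write y, move ←, go to q1
q1 | y[_]yxx   read _ → write _, move ←, go to q0
q0 | [y]_yxx   read y → write _, move →, go to q1
q1 | _[_]yxx   read _ → write _, move ←, go to q0
q0 | [_]_yxx   read _ → write z, move →, go to q0
q0 | z[_]yxx   read _ → write z, move →, go to q0
q0 | zz[y]xx   read y → write _, move →, go to q1
q1 | zz_[x]x   read x → write z, move ←, go to q1
q1 | zz[_]zx   read _ → write _, move ←, go to q0
q0 | z[z]_zx   read z → write y, move →, go to q0
q0 | zy[_]zx   read _ → write z, move →, go to q0
q0 | zyz[z]x   read z → write y, move →, go to q0
q0 | zyzy[x]
M halts after 14 transitions.

14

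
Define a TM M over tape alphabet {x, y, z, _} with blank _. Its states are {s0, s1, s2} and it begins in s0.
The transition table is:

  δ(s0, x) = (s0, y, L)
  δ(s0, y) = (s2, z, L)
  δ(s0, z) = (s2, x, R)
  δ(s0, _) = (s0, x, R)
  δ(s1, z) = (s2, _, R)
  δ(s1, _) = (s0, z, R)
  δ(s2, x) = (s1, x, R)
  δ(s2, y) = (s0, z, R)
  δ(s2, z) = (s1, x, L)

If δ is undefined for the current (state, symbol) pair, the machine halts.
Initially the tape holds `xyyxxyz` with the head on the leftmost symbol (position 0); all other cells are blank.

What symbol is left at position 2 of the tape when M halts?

s0 | _[x]yyxxyz   read x → write y, move L, go to s0
s0 | [_]yyyxxyz   read _ → write x, move R, go to s0
s0 | x[y]yyxxyz   read y → write z, move L, go to s2
s2 | [x]zyyxxyz   read x → write x, move R, go to s1
s1 | x[z]yyxxyz   read z → write _, move R, go to s2
s2 | x_[y]yxxyz   read y → write z, move R, go to s0
s0 | x_z[y]xxyz   read y → write z, move L, go to s2
s2 | x_[z]zxxyz   read z → write x, move L, go to s1
s1 | x[_]xzxxyz   read _ → write z, move R, go to s0
s0 | xz[x]zxxyz   read x → write y, move L, go to s0
s0 | x[z]yzxxyz   read z → write x, move R, go to s2
s2 | xx[y]zxxyz   read y → write z, move R, go to s0
s0 | xxz[z]xxyz   read z → write x, move R, go to s2
s2 | xxzx[x]xyz   read x → write x, move R, go to s1
s1 | xxzxx[x]yz
Cell 2 holds x when M halts.

x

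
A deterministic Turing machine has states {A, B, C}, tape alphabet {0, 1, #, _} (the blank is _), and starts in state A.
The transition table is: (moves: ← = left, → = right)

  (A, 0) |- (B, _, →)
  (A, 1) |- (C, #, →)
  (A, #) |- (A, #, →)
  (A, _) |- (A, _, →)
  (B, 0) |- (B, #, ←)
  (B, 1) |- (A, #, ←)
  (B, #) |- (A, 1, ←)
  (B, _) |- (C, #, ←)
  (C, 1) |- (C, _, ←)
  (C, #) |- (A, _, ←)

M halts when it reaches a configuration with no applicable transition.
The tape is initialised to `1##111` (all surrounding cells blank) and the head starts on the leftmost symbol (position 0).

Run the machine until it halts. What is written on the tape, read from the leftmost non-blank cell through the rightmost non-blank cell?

state=A head=0 tape=[1]##111_   (A,1)→(C,#,→)
state=C head=1 tape=#[#]#111_   (C,#)→(A,_,←)
state=A head=0 tape=[#]_#111_   (A,#)→(A,#,→)
state=A head=1 tape=#[_]#111_   (A,_)→(A,_,→)
state=A head=2 tape=#_[#]111_   (A,#)→(A,#,→)
state=A head=3 tape=#_#[1]11_   (A,1)→(C,#,→)
state=C head=4 tape=#_##[1]1_   (C,1)→(C,_,←)
state=C head=3 tape=#_#[#]_1_   (C,#)→(A,_,←)
state=A head=2 tape=#_[#]__1_   (A,#)→(A,#,→)
state=A head=3 tape=#_#[_]_1_   (A,_)→(A,_,→)
state=A head=4 tape=#_#_[_]1_   (A,_)→(A,_,→)
state=A head=5 tape=#_#__[1]_   (A,1)→(C,#,→)
state=C head=6 tape=#_#__#[_]
The non-blank tape span at halt is #_#__#.

#_#__#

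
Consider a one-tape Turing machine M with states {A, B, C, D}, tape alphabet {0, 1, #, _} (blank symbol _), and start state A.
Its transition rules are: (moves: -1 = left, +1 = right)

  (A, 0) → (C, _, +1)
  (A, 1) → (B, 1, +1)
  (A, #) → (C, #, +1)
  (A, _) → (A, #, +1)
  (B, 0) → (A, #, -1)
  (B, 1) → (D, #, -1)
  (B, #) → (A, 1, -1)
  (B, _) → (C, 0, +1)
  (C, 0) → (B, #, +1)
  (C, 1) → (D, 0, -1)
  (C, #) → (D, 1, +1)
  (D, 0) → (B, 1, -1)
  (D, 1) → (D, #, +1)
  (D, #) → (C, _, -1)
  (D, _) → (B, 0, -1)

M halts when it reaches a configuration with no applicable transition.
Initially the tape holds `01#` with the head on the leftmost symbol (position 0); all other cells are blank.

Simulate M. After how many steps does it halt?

A | _[0]1#_   read 0 → write _, move +1, go to C
C | __[1]#_   read 1 → write 0, move -1, go to D
D | _[_]0#_   read _ → write 0, move -1, go to B
B | [_]00#_   read _ → write 0, move +1, go to C
C | 0[0]0#_   read 0 → write #, move +1, go to B
B | 0#[0]#_   read 0 → write #, move -1, go to A
A | 0[#]##_   read # → write #, move +1, go to C
C | 0#[#]#_   read # → write 1, move +1, go to D
D | 0#1[#]_   read # → write _, move -1, go to C
C | 0#[1]__   read 1 → write 0, move -1, go to D
D | 0[#]0__   read # → write _, move -1, go to C
C | [0]_0__   read 0 → write #, move +1, go to B
B | #[_]0__   read _ → write 0, move +1, go to C
C | #0[0]__   read 0 → write #, move +1, go to B
B | #0#[_]_   read _ → write 0, move +1, go to C
C | #0#0[_]
M halts after 15 transitions.

15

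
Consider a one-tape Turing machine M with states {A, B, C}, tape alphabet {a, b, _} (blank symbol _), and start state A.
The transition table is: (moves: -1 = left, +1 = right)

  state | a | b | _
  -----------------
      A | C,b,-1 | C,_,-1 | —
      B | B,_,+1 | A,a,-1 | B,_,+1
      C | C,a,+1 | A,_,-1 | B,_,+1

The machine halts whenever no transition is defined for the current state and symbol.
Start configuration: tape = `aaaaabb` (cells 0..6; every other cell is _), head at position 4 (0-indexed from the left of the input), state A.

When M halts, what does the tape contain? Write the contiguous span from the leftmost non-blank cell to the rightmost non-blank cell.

A | _aaaa[a]bb   read a → write b, move -1, go to C
C | _aaa[a]bbb   read a → write a, move +1, go to C
C | _aaaa[b]bb   read b → write _, move -1, go to A
A | _aaa[a]_bb   read a → write b, move -1, go to C
C | _aa[a]b_bb   read a → write a, move +1, go to C
C | _aaa[b]_bb   read b → write _, move -1, go to A
A | _aa[a]__bb   read a → write b, move -1, go to C
C | _a[a]b__bb   read a → write a, move +1, go to C
C | _aa[b]__bb   read b → write _, move -1, go to A
A | _a[a]___bb   read a → write b, move -1, go to C
C | _[a]b___bb   read a → write a, move +1, go to C
C | _a[b]___bb   read b → write _, move -1, go to A
A | _[a]____bb   read a → write b, move -1, go to C
C | [_]b____bb   read _ → write _, move +1, go to B
B | _[b]____bb   read b → write a, move -1, go to A
A | [_]a____bb
The non-blank tape span at halt is a____bb.

a____bb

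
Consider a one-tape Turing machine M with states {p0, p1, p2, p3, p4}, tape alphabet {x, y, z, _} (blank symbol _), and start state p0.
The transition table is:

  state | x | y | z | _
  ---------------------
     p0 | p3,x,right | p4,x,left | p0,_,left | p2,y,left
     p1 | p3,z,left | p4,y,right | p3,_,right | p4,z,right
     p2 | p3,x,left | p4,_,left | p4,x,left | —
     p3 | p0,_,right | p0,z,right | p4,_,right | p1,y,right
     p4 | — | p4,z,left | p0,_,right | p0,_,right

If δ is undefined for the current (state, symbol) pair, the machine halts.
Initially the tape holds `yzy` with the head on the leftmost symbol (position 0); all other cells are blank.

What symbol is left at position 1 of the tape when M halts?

state=p0 head=0 tape=___[y]zy   (p0,y)→(p4,x,left)
state=p4 head=-1 tape=__[_]xzy   (p4,_)→(p0,_,right)
state=p0 head=0 tape=___[x]zy   (p0,x)→(p3,x,right)
state=p3 head=1 tape=___x[z]y   (p3,z)→(p4,_,right)
state=p4 head=2 tape=___x_[y]   (p4,y)→(p4,z,left)
state=p4 head=1 tape=___x[_]z   (p4,_)→(p0,_,right)
state=p0 head=2 tape=___x_[z]   (p0,z)→(p0,_,left)
state=p0 head=1 tape=___x[_]_   (p0,_)→(p2,y,left)
state=p2 head=0 tape=___[x]y_   (p2,x)→(p3,x,left)
state=p3 head=-1 tape=__[_]xy_   (p3,_)→(p1,y,right)
state=p1 head=0 tape=__y[x]y_   (p1,x)→(p3,z,left)
state=p3 head=-1 tape=__[y]zy_   (p3,y)→(p0,z,right)
state=p0 head=0 tape=__z[z]y_   (p0,z)→(p0,_,left)
state=p0 head=-1 tape=__[z]_y_   (p0,z)→(p0,_,left)
state=p0 head=-2 tape=_[_]__y_   (p0,_)→(p2,y,left)
state=p2 head=-3 tape=[_]y__y_
Cell 1 holds y when M halts.

y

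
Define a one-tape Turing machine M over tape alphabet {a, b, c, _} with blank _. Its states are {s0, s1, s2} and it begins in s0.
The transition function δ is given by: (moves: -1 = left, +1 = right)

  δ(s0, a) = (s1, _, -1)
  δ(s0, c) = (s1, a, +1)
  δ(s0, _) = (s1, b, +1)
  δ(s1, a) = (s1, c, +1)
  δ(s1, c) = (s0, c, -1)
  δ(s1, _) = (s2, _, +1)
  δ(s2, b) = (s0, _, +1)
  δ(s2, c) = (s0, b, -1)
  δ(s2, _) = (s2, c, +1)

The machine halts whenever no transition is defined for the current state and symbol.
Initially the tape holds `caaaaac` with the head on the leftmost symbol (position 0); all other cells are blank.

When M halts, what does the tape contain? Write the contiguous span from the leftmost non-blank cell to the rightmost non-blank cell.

s0 | [c]aaaaac   read c → write a, move +1, go to s1
s1 | a[a]aaaac   read a → write c, move +1, go to s1
s1 | ac[a]aaac   read a → write c, move +1, go to s1
s1 | acc[a]aac   read a → write c, move +1, go to s1
s1 | accc[a]ac   read a → write c, move +1, go to s1
s1 | acccc[a]c   read a → write c, move +1, go to s1
s1 | accccc[c]   read c → write c, move -1, go to s0
s0 | acccc[c]c   read c → write a, move +1, go to s1
s1 | acccca[c]   read c → write c, move -1, go to s0
s0 | acccc[a]c   read a → write _, move -1, go to s1
s1 | accc[c]_c   read c → write c, move -1, go to s0
s0 | acc[c]c_c   read c → write a, move +1, go to s1
s1 | acca[c]_c   read c → write c, move -1, go to s0
s0 | acc[a]c_c   read a → write _, move -1, go to s1
s1 | ac[c]_c_c   read c → write c, move -1, go to s0
s0 | a[c]c_c_c   read c → write a, move +1, go to s1
s1 | aa[c]_c_c   read c → write c, move -1, go to s0
s0 | a[a]c_c_c   read a → write _, move -1, go to s1
s1 | [a]_c_c_c   read a → write c, move +1, go to s1
s1 | c[_]c_c_c   read _ → write _, move +1, go to s2
s2 | c_[c]_c_c   read c → write b, move -1, go to s0
s0 | c[_]b_c_c   read _ → write b, move +1, go to s1
s1 | cb[b]_c_c
The non-blank tape span at halt is cbb_c_c.

cbb_c_c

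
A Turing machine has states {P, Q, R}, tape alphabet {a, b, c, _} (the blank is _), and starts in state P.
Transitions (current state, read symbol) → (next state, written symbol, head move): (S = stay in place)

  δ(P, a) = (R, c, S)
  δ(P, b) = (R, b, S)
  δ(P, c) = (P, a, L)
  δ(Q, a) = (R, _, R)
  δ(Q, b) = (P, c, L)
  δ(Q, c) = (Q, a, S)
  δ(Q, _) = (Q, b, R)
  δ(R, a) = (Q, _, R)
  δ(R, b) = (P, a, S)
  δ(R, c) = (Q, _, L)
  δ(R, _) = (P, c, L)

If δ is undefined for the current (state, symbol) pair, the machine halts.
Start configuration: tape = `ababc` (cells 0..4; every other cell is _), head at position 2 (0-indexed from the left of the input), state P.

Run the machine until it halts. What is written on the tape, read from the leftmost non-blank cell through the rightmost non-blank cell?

bb_cbc

state=P head=2 tape=_ab[a]bc   (P,a)→(R,c,S)
state=R head=2 tape=_ab[c]bc   (R,c)→(Q,_,L)
state=Q head=1 tape=_a[b]_bc   (Q,b)→(P,c,L)
state=P head=0 tape=_[a]c_bc   (P,a)→(R,c,S)
state=R head=0 tape=_[c]c_bc   (R,c)→(Q,_,L)
state=Q head=-1 tape=[_]_c_bc   (Q,_)→(Q,b,R)
state=Q head=0 tape=b[_]c_bc   (Q,_)→(Q,b,R)
state=Q head=1 tape=bb[c]_bc   (Q,c)→(Q,a,S)
state=Q head=1 tape=bb[a]_bc   (Q,a)→(R,_,R)
state=R head=2 tape=bb_[_]bc   (R,_)→(P,c,L)
state=P head=1 tape=bb[_]cbc
The non-blank tape span at halt is bb_cbc.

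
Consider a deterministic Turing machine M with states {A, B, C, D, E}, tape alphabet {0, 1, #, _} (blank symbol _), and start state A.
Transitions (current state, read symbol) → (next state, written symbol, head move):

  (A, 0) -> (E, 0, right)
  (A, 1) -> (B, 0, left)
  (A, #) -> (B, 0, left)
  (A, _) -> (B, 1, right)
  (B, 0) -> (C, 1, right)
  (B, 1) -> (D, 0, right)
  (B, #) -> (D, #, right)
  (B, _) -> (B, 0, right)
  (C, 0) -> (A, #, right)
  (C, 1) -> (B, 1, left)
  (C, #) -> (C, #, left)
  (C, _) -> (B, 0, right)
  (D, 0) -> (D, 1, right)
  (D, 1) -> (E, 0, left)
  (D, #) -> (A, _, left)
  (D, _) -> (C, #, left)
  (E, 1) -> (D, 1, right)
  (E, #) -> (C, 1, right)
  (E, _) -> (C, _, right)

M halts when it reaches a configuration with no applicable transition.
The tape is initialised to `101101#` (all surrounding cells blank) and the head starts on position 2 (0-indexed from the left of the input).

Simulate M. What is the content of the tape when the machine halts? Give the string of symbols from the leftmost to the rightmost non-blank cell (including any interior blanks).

A | 10[1]101#   read 1 → write 0, move left, go to B
B | 1[0]0101#   read 0 → write 1, move right, go to C
C | 11[0]101#   read 0 → write #, move right, go to A
A | 11#[1]01#   read 1 → write 0, move left, go to B
B | 11[#]001#   read # → write #, move right, go to D
D | 11#[0]01#   read 0 → write 1, move right, go to D
D | 11#1[0]1#   read 0 → write 1, move right, go to D
D | 11#11[1]#   read 1 → write 0, move left, go to E
E | 11#1[1]0#   read 1 → write 1, move right, go to D
D | 11#11[0]#   read 0 → write 1, move right, go to D
D | 11#111[#]   read # → write _, move left, go to A
A | 11#11[1]_   read 1 → write 0, move left, go to B
B | 11#1[1]0_   read 1 → write 0, move right, go to D
D | 11#10[0]_   read 0 → write 1, move right, go to D
D | 11#101[_]   read _ → write #, move left, go to C
C | 11#10[1]#   read 1 → write 1, move left, go to B
B | 11#1[0]1#   read 0 → write 1, move right, go to C
C | 11#11[1]#   read 1 → write 1, move left, go to B
B | 11#1[1]1#   read 1 → write 0, move right, go to D
D | 11#10[1]#   read 1 → write 0, move left, go to E
E | 11#1[0]0#
The non-blank tape span at halt is 11#100#.

11#100#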